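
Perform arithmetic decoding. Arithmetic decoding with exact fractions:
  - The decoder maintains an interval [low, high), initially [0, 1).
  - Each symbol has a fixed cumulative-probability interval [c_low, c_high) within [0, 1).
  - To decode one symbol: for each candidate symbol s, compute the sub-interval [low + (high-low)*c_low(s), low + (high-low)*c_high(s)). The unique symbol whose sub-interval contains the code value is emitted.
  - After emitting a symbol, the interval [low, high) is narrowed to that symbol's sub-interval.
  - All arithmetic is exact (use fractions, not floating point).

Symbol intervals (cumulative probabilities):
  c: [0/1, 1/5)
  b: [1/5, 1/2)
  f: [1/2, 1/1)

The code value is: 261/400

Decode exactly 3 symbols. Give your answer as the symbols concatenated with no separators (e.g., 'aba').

Step 1: interval [0/1, 1/1), width = 1/1 - 0/1 = 1/1
  'c': [0/1 + 1/1*0/1, 0/1 + 1/1*1/5) = [0/1, 1/5)
  'b': [0/1 + 1/1*1/5, 0/1 + 1/1*1/2) = [1/5, 1/2)
  'f': [0/1 + 1/1*1/2, 0/1 + 1/1*1/1) = [1/2, 1/1) <- contains code 261/400
  emit 'f', narrow to [1/2, 1/1)
Step 2: interval [1/2, 1/1), width = 1/1 - 1/2 = 1/2
  'c': [1/2 + 1/2*0/1, 1/2 + 1/2*1/5) = [1/2, 3/5)
  'b': [1/2 + 1/2*1/5, 1/2 + 1/2*1/2) = [3/5, 3/4) <- contains code 261/400
  'f': [1/2 + 1/2*1/2, 1/2 + 1/2*1/1) = [3/4, 1/1)
  emit 'b', narrow to [3/5, 3/4)
Step 3: interval [3/5, 3/4), width = 3/4 - 3/5 = 3/20
  'c': [3/5 + 3/20*0/1, 3/5 + 3/20*1/5) = [3/5, 63/100)
  'b': [3/5 + 3/20*1/5, 3/5 + 3/20*1/2) = [63/100, 27/40) <- contains code 261/400
  'f': [3/5 + 3/20*1/2, 3/5 + 3/20*1/1) = [27/40, 3/4)
  emit 'b', narrow to [63/100, 27/40)

Answer: fbb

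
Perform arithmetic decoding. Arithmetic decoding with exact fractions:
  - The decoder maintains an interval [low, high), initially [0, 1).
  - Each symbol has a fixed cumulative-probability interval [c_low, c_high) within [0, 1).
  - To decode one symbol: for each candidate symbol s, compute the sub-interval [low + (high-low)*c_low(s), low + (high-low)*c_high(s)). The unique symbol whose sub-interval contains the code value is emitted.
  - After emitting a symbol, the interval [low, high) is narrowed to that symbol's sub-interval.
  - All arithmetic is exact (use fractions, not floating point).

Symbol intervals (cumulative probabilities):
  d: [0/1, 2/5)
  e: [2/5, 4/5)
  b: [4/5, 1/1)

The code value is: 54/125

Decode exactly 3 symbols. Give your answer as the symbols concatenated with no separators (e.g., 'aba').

Step 1: interval [0/1, 1/1), width = 1/1 - 0/1 = 1/1
  'd': [0/1 + 1/1*0/1, 0/1 + 1/1*2/5) = [0/1, 2/5)
  'e': [0/1 + 1/1*2/5, 0/1 + 1/1*4/5) = [2/5, 4/5) <- contains code 54/125
  'b': [0/1 + 1/1*4/5, 0/1 + 1/1*1/1) = [4/5, 1/1)
  emit 'e', narrow to [2/5, 4/5)
Step 2: interval [2/5, 4/5), width = 4/5 - 2/5 = 2/5
  'd': [2/5 + 2/5*0/1, 2/5 + 2/5*2/5) = [2/5, 14/25) <- contains code 54/125
  'e': [2/5 + 2/5*2/5, 2/5 + 2/5*4/5) = [14/25, 18/25)
  'b': [2/5 + 2/5*4/5, 2/5 + 2/5*1/1) = [18/25, 4/5)
  emit 'd', narrow to [2/5, 14/25)
Step 3: interval [2/5, 14/25), width = 14/25 - 2/5 = 4/25
  'd': [2/5 + 4/25*0/1, 2/5 + 4/25*2/5) = [2/5, 58/125) <- contains code 54/125
  'e': [2/5 + 4/25*2/5, 2/5 + 4/25*4/5) = [58/125, 66/125)
  'b': [2/5 + 4/25*4/5, 2/5 + 4/25*1/1) = [66/125, 14/25)
  emit 'd', narrow to [2/5, 58/125)

Answer: edd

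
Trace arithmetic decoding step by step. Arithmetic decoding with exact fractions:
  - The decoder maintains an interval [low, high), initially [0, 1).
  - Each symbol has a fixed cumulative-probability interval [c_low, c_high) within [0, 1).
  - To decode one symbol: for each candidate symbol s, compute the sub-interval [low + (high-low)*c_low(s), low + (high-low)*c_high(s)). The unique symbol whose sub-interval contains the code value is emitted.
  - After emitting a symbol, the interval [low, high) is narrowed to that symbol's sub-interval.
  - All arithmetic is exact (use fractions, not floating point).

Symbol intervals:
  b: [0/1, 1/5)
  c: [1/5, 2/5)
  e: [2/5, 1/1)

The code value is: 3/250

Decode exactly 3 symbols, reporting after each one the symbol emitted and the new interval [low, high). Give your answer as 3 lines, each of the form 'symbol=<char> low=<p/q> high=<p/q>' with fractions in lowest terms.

Answer: symbol=b low=0/1 high=1/5
symbol=b low=0/1 high=1/25
symbol=c low=1/125 high=2/125

Derivation:
Step 1: interval [0/1, 1/1), width = 1/1 - 0/1 = 1/1
  'b': [0/1 + 1/1*0/1, 0/1 + 1/1*1/5) = [0/1, 1/5) <- contains code 3/250
  'c': [0/1 + 1/1*1/5, 0/1 + 1/1*2/5) = [1/5, 2/5)
  'e': [0/1 + 1/1*2/5, 0/1 + 1/1*1/1) = [2/5, 1/1)
  emit 'b', narrow to [0/1, 1/5)
Step 2: interval [0/1, 1/5), width = 1/5 - 0/1 = 1/5
  'b': [0/1 + 1/5*0/1, 0/1 + 1/5*1/5) = [0/1, 1/25) <- contains code 3/250
  'c': [0/1 + 1/5*1/5, 0/1 + 1/5*2/5) = [1/25, 2/25)
  'e': [0/1 + 1/5*2/5, 0/1 + 1/5*1/1) = [2/25, 1/5)
  emit 'b', narrow to [0/1, 1/25)
Step 3: interval [0/1, 1/25), width = 1/25 - 0/1 = 1/25
  'b': [0/1 + 1/25*0/1, 0/1 + 1/25*1/5) = [0/1, 1/125)
  'c': [0/1 + 1/25*1/5, 0/1 + 1/25*2/5) = [1/125, 2/125) <- contains code 3/250
  'e': [0/1 + 1/25*2/5, 0/1 + 1/25*1/1) = [2/125, 1/25)
  emit 'c', narrow to [1/125, 2/125)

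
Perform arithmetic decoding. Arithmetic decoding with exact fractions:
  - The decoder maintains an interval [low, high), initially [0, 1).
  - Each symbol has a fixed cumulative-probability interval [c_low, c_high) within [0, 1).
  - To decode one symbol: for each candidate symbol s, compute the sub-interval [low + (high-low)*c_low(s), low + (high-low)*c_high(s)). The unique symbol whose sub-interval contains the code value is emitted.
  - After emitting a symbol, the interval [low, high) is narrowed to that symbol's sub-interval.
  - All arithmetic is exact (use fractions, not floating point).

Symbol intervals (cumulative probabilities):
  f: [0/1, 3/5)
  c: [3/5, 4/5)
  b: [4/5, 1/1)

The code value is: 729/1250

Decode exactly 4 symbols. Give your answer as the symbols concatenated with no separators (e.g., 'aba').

Answer: fbbf

Derivation:
Step 1: interval [0/1, 1/1), width = 1/1 - 0/1 = 1/1
  'f': [0/1 + 1/1*0/1, 0/1 + 1/1*3/5) = [0/1, 3/5) <- contains code 729/1250
  'c': [0/1 + 1/1*3/5, 0/1 + 1/1*4/5) = [3/5, 4/5)
  'b': [0/1 + 1/1*4/5, 0/1 + 1/1*1/1) = [4/5, 1/1)
  emit 'f', narrow to [0/1, 3/5)
Step 2: interval [0/1, 3/5), width = 3/5 - 0/1 = 3/5
  'f': [0/1 + 3/5*0/1, 0/1 + 3/5*3/5) = [0/1, 9/25)
  'c': [0/1 + 3/5*3/5, 0/1 + 3/5*4/5) = [9/25, 12/25)
  'b': [0/1 + 3/5*4/5, 0/1 + 3/5*1/1) = [12/25, 3/5) <- contains code 729/1250
  emit 'b', narrow to [12/25, 3/5)
Step 3: interval [12/25, 3/5), width = 3/5 - 12/25 = 3/25
  'f': [12/25 + 3/25*0/1, 12/25 + 3/25*3/5) = [12/25, 69/125)
  'c': [12/25 + 3/25*3/5, 12/25 + 3/25*4/5) = [69/125, 72/125)
  'b': [12/25 + 3/25*4/5, 12/25 + 3/25*1/1) = [72/125, 3/5) <- contains code 729/1250
  emit 'b', narrow to [72/125, 3/5)
Step 4: interval [72/125, 3/5), width = 3/5 - 72/125 = 3/125
  'f': [72/125 + 3/125*0/1, 72/125 + 3/125*3/5) = [72/125, 369/625) <- contains code 729/1250
  'c': [72/125 + 3/125*3/5, 72/125 + 3/125*4/5) = [369/625, 372/625)
  'b': [72/125 + 3/125*4/5, 72/125 + 3/125*1/1) = [372/625, 3/5)
  emit 'f', narrow to [72/125, 369/625)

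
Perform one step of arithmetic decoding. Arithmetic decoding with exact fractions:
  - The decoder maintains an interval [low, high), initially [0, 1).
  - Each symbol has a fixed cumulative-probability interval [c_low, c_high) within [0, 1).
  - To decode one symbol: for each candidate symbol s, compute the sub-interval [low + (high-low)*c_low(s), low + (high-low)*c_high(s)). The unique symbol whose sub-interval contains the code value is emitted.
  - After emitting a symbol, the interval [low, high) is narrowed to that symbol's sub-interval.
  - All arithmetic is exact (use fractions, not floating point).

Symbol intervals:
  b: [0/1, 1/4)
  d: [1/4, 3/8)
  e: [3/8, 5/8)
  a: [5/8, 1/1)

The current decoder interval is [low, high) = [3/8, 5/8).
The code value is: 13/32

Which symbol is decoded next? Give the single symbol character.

Answer: b

Derivation:
Interval width = high − low = 5/8 − 3/8 = 1/4
Scaled code = (code − low) / width = (13/32 − 3/8) / 1/4 = 1/8
  b: [0/1, 1/4) ← scaled code falls here ✓
  d: [1/4, 3/8) 
  e: [3/8, 5/8) 
  a: [5/8, 1/1) 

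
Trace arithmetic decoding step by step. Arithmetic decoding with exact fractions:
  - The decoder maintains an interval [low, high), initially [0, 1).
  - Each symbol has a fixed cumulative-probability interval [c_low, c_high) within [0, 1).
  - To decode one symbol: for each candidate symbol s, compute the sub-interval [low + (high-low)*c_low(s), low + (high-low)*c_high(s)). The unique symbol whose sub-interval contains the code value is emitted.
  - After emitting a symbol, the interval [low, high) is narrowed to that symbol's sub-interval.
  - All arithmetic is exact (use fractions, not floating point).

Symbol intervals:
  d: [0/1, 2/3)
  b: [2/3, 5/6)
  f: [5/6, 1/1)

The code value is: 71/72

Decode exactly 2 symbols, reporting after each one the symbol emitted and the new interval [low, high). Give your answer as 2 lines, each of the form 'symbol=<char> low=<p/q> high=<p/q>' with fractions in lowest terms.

Step 1: interval [0/1, 1/1), width = 1/1 - 0/1 = 1/1
  'd': [0/1 + 1/1*0/1, 0/1 + 1/1*2/3) = [0/1, 2/3)
  'b': [0/1 + 1/1*2/3, 0/1 + 1/1*5/6) = [2/3, 5/6)
  'f': [0/1 + 1/1*5/6, 0/1 + 1/1*1/1) = [5/6, 1/1) <- contains code 71/72
  emit 'f', narrow to [5/6, 1/1)
Step 2: interval [5/6, 1/1), width = 1/1 - 5/6 = 1/6
  'd': [5/6 + 1/6*0/1, 5/6 + 1/6*2/3) = [5/6, 17/18)
  'b': [5/6 + 1/6*2/3, 5/6 + 1/6*5/6) = [17/18, 35/36)
  'f': [5/6 + 1/6*5/6, 5/6 + 1/6*1/1) = [35/36, 1/1) <- contains code 71/72
  emit 'f', narrow to [35/36, 1/1)

Answer: symbol=f low=5/6 high=1/1
symbol=f low=35/36 high=1/1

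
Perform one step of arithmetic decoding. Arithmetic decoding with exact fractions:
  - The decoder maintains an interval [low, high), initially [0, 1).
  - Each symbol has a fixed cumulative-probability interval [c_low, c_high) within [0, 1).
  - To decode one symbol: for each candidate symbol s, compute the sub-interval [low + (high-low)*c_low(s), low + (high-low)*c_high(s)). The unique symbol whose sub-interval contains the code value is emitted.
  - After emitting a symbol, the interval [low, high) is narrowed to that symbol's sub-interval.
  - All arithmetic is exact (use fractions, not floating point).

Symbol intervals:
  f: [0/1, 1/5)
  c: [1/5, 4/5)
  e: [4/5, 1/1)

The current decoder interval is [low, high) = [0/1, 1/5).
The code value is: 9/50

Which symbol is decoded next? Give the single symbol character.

Interval width = high − low = 1/5 − 0/1 = 1/5
Scaled code = (code − low) / width = (9/50 − 0/1) / 1/5 = 9/10
  f: [0/1, 1/5) 
  c: [1/5, 4/5) 
  e: [4/5, 1/1) ← scaled code falls here ✓

Answer: e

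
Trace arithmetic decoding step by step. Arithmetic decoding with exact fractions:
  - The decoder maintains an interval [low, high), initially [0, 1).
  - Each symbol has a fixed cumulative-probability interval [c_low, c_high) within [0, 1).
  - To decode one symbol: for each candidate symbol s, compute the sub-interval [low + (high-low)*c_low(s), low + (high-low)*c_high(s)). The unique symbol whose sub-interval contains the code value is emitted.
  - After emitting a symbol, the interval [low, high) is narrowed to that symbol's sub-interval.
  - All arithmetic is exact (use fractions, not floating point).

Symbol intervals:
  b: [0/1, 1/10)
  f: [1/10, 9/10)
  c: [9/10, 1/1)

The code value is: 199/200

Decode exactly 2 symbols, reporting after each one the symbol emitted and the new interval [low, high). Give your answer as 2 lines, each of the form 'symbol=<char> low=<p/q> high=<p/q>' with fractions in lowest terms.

Step 1: interval [0/1, 1/1), width = 1/1 - 0/1 = 1/1
  'b': [0/1 + 1/1*0/1, 0/1 + 1/1*1/10) = [0/1, 1/10)
  'f': [0/1 + 1/1*1/10, 0/1 + 1/1*9/10) = [1/10, 9/10)
  'c': [0/1 + 1/1*9/10, 0/1 + 1/1*1/1) = [9/10, 1/1) <- contains code 199/200
  emit 'c', narrow to [9/10, 1/1)
Step 2: interval [9/10, 1/1), width = 1/1 - 9/10 = 1/10
  'b': [9/10 + 1/10*0/1, 9/10 + 1/10*1/10) = [9/10, 91/100)
  'f': [9/10 + 1/10*1/10, 9/10 + 1/10*9/10) = [91/100, 99/100)
  'c': [9/10 + 1/10*9/10, 9/10 + 1/10*1/1) = [99/100, 1/1) <- contains code 199/200
  emit 'c', narrow to [99/100, 1/1)

Answer: symbol=c low=9/10 high=1/1
symbol=c low=99/100 high=1/1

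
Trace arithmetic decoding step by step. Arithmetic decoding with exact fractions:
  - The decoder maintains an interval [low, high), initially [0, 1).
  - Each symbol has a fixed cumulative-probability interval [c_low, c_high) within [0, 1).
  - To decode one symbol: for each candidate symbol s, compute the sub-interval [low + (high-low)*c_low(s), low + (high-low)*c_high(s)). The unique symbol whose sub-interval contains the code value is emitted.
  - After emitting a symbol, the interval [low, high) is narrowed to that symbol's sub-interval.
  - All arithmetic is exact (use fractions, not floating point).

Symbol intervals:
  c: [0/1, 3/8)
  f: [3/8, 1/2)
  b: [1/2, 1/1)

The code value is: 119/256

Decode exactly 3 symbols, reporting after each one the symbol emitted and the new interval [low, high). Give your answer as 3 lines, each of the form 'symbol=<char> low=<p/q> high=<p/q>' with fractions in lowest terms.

Step 1: interval [0/1, 1/1), width = 1/1 - 0/1 = 1/1
  'c': [0/1 + 1/1*0/1, 0/1 + 1/1*3/8) = [0/1, 3/8)
  'f': [0/1 + 1/1*3/8, 0/1 + 1/1*1/2) = [3/8, 1/2) <- contains code 119/256
  'b': [0/1 + 1/1*1/2, 0/1 + 1/1*1/1) = [1/2, 1/1)
  emit 'f', narrow to [3/8, 1/2)
Step 2: interval [3/8, 1/2), width = 1/2 - 3/8 = 1/8
  'c': [3/8 + 1/8*0/1, 3/8 + 1/8*3/8) = [3/8, 27/64)
  'f': [3/8 + 1/8*3/8, 3/8 + 1/8*1/2) = [27/64, 7/16)
  'b': [3/8 + 1/8*1/2, 3/8 + 1/8*1/1) = [7/16, 1/2) <- contains code 119/256
  emit 'b', narrow to [7/16, 1/2)
Step 3: interval [7/16, 1/2), width = 1/2 - 7/16 = 1/16
  'c': [7/16 + 1/16*0/1, 7/16 + 1/16*3/8) = [7/16, 59/128)
  'f': [7/16 + 1/16*3/8, 7/16 + 1/16*1/2) = [59/128, 15/32) <- contains code 119/256
  'b': [7/16 + 1/16*1/2, 7/16 + 1/16*1/1) = [15/32, 1/2)
  emit 'f', narrow to [59/128, 15/32)

Answer: symbol=f low=3/8 high=1/2
symbol=b low=7/16 high=1/2
symbol=f low=59/128 high=15/32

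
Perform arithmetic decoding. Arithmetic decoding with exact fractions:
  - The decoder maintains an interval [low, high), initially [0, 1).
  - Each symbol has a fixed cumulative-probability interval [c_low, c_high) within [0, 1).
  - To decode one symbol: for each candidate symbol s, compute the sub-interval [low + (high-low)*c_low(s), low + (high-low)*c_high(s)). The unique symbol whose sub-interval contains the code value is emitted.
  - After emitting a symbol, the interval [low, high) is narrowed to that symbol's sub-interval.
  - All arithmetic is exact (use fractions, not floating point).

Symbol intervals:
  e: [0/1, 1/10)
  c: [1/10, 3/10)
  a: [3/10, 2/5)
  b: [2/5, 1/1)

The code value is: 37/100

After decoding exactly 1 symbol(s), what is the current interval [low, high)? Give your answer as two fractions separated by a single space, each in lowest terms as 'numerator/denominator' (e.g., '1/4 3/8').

Step 1: interval [0/1, 1/1), width = 1/1 - 0/1 = 1/1
  'e': [0/1 + 1/1*0/1, 0/1 + 1/1*1/10) = [0/1, 1/10)
  'c': [0/1 + 1/1*1/10, 0/1 + 1/1*3/10) = [1/10, 3/10)
  'a': [0/1 + 1/1*3/10, 0/1 + 1/1*2/5) = [3/10, 2/5) <- contains code 37/100
  'b': [0/1 + 1/1*2/5, 0/1 + 1/1*1/1) = [2/5, 1/1)
  emit 'a', narrow to [3/10, 2/5)

Answer: 3/10 2/5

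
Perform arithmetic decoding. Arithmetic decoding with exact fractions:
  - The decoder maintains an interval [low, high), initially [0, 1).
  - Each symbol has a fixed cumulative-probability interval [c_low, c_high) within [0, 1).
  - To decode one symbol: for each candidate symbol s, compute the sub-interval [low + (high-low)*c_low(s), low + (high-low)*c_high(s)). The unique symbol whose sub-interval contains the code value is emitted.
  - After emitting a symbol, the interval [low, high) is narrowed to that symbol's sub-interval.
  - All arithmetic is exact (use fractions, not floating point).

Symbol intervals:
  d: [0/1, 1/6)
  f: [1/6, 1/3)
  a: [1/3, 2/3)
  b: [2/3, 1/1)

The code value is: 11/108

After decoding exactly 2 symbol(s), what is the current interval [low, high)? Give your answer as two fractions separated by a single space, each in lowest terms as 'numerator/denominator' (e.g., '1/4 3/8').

Answer: 1/18 1/9

Derivation:
Step 1: interval [0/1, 1/1), width = 1/1 - 0/1 = 1/1
  'd': [0/1 + 1/1*0/1, 0/1 + 1/1*1/6) = [0/1, 1/6) <- contains code 11/108
  'f': [0/1 + 1/1*1/6, 0/1 + 1/1*1/3) = [1/6, 1/3)
  'a': [0/1 + 1/1*1/3, 0/1 + 1/1*2/3) = [1/3, 2/3)
  'b': [0/1 + 1/1*2/3, 0/1 + 1/1*1/1) = [2/3, 1/1)
  emit 'd', narrow to [0/1, 1/6)
Step 2: interval [0/1, 1/6), width = 1/6 - 0/1 = 1/6
  'd': [0/1 + 1/6*0/1, 0/1 + 1/6*1/6) = [0/1, 1/36)
  'f': [0/1 + 1/6*1/6, 0/1 + 1/6*1/3) = [1/36, 1/18)
  'a': [0/1 + 1/6*1/3, 0/1 + 1/6*2/3) = [1/18, 1/9) <- contains code 11/108
  'b': [0/1 + 1/6*2/3, 0/1 + 1/6*1/1) = [1/9, 1/6)
  emit 'a', narrow to [1/18, 1/9)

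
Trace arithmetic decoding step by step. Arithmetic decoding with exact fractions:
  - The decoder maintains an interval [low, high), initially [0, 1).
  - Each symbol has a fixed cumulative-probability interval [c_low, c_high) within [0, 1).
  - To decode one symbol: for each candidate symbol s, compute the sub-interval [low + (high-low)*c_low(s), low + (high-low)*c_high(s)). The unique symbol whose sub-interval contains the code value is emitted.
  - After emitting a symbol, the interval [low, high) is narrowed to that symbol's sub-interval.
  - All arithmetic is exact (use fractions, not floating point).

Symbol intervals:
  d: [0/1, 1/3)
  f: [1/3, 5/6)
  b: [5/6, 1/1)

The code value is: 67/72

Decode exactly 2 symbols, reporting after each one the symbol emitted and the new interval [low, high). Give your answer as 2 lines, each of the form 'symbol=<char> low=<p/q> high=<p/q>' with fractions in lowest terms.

Answer: symbol=b low=5/6 high=1/1
symbol=f low=8/9 high=35/36

Derivation:
Step 1: interval [0/1, 1/1), width = 1/1 - 0/1 = 1/1
  'd': [0/1 + 1/1*0/1, 0/1 + 1/1*1/3) = [0/1, 1/3)
  'f': [0/1 + 1/1*1/3, 0/1 + 1/1*5/6) = [1/3, 5/6)
  'b': [0/1 + 1/1*5/6, 0/1 + 1/1*1/1) = [5/6, 1/1) <- contains code 67/72
  emit 'b', narrow to [5/6, 1/1)
Step 2: interval [5/6, 1/1), width = 1/1 - 5/6 = 1/6
  'd': [5/6 + 1/6*0/1, 5/6 + 1/6*1/3) = [5/6, 8/9)
  'f': [5/6 + 1/6*1/3, 5/6 + 1/6*5/6) = [8/9, 35/36) <- contains code 67/72
  'b': [5/6 + 1/6*5/6, 5/6 + 1/6*1/1) = [35/36, 1/1)
  emit 'f', narrow to [8/9, 35/36)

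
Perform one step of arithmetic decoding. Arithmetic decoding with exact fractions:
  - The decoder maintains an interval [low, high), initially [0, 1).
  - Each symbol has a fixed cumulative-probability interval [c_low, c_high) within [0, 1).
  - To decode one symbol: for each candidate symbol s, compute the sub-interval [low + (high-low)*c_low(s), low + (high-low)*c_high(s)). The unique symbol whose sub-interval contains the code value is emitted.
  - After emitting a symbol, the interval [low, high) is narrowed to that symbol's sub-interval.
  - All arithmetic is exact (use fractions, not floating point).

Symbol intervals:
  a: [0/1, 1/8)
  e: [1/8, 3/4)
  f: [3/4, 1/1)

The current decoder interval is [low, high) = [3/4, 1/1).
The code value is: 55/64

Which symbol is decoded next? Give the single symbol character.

Answer: e

Derivation:
Interval width = high − low = 1/1 − 3/4 = 1/4
Scaled code = (code − low) / width = (55/64 − 3/4) / 1/4 = 7/16
  a: [0/1, 1/8) 
  e: [1/8, 3/4) ← scaled code falls here ✓
  f: [3/4, 1/1) 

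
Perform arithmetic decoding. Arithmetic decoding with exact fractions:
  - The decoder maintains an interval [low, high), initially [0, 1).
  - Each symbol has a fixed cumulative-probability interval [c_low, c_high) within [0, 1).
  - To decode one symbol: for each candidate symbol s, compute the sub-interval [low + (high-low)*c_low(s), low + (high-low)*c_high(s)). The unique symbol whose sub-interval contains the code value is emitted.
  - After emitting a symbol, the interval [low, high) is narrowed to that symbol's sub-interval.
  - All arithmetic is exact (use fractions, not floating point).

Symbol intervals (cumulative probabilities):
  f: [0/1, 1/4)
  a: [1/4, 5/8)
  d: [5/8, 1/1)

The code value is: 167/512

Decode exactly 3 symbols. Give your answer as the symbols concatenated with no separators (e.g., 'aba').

Answer: afd

Derivation:
Step 1: interval [0/1, 1/1), width = 1/1 - 0/1 = 1/1
  'f': [0/1 + 1/1*0/1, 0/1 + 1/1*1/4) = [0/1, 1/4)
  'a': [0/1 + 1/1*1/4, 0/1 + 1/1*5/8) = [1/4, 5/8) <- contains code 167/512
  'd': [0/1 + 1/1*5/8, 0/1 + 1/1*1/1) = [5/8, 1/1)
  emit 'a', narrow to [1/4, 5/8)
Step 2: interval [1/4, 5/8), width = 5/8 - 1/4 = 3/8
  'f': [1/4 + 3/8*0/1, 1/4 + 3/8*1/4) = [1/4, 11/32) <- contains code 167/512
  'a': [1/4 + 3/8*1/4, 1/4 + 3/8*5/8) = [11/32, 31/64)
  'd': [1/4 + 3/8*5/8, 1/4 + 3/8*1/1) = [31/64, 5/8)
  emit 'f', narrow to [1/4, 11/32)
Step 3: interval [1/4, 11/32), width = 11/32 - 1/4 = 3/32
  'f': [1/4 + 3/32*0/1, 1/4 + 3/32*1/4) = [1/4, 35/128)
  'a': [1/4 + 3/32*1/4, 1/4 + 3/32*5/8) = [35/128, 79/256)
  'd': [1/4 + 3/32*5/8, 1/4 + 3/32*1/1) = [79/256, 11/32) <- contains code 167/512
  emit 'd', narrow to [79/256, 11/32)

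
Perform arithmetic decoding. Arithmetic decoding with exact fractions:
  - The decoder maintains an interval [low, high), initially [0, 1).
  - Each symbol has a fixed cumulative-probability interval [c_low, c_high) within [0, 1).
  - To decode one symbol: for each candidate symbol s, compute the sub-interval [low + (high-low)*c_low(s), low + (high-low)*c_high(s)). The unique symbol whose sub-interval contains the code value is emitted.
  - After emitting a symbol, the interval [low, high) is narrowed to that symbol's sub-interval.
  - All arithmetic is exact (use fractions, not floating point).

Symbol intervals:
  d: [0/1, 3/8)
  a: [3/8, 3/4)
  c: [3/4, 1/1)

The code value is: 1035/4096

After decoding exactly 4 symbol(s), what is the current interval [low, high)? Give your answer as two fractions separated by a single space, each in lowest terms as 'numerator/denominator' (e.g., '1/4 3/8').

Step 1: interval [0/1, 1/1), width = 1/1 - 0/1 = 1/1
  'd': [0/1 + 1/1*0/1, 0/1 + 1/1*3/8) = [0/1, 3/8) <- contains code 1035/4096
  'a': [0/1 + 1/1*3/8, 0/1 + 1/1*3/4) = [3/8, 3/4)
  'c': [0/1 + 1/1*3/4, 0/1 + 1/1*1/1) = [3/4, 1/1)
  emit 'd', narrow to [0/1, 3/8)
Step 2: interval [0/1, 3/8), width = 3/8 - 0/1 = 3/8
  'd': [0/1 + 3/8*0/1, 0/1 + 3/8*3/8) = [0/1, 9/64)
  'a': [0/1 + 3/8*3/8, 0/1 + 3/8*3/4) = [9/64, 9/32) <- contains code 1035/4096
  'c': [0/1 + 3/8*3/4, 0/1 + 3/8*1/1) = [9/32, 3/8)
  emit 'a', narrow to [9/64, 9/32)
Step 3: interval [9/64, 9/32), width = 9/32 - 9/64 = 9/64
  'd': [9/64 + 9/64*0/1, 9/64 + 9/64*3/8) = [9/64, 99/512)
  'a': [9/64 + 9/64*3/8, 9/64 + 9/64*3/4) = [99/512, 63/256)
  'c': [9/64 + 9/64*3/4, 9/64 + 9/64*1/1) = [63/256, 9/32) <- contains code 1035/4096
  emit 'c', narrow to [63/256, 9/32)
Step 4: interval [63/256, 9/32), width = 9/32 - 63/256 = 9/256
  'd': [63/256 + 9/256*0/1, 63/256 + 9/256*3/8) = [63/256, 531/2048) <- contains code 1035/4096
  'a': [63/256 + 9/256*3/8, 63/256 + 9/256*3/4) = [531/2048, 279/1024)
  'c': [63/256 + 9/256*3/4, 63/256 + 9/256*1/1) = [279/1024, 9/32)
  emit 'd', narrow to [63/256, 531/2048)

Answer: 63/256 531/2048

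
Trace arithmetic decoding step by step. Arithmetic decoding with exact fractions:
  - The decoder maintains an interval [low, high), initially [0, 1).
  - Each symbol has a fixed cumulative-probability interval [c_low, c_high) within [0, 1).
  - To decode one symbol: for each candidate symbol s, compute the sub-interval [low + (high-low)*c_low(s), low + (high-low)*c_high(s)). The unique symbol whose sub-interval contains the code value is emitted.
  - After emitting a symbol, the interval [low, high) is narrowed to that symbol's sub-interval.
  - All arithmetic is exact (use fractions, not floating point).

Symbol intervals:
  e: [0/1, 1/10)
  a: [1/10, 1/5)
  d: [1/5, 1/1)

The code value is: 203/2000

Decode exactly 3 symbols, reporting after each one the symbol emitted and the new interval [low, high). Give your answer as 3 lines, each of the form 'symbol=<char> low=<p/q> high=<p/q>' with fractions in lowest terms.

Step 1: interval [0/1, 1/1), width = 1/1 - 0/1 = 1/1
  'e': [0/1 + 1/1*0/1, 0/1 + 1/1*1/10) = [0/1, 1/10)
  'a': [0/1 + 1/1*1/10, 0/1 + 1/1*1/5) = [1/10, 1/5) <- contains code 203/2000
  'd': [0/1 + 1/1*1/5, 0/1 + 1/1*1/1) = [1/5, 1/1)
  emit 'a', narrow to [1/10, 1/5)
Step 2: interval [1/10, 1/5), width = 1/5 - 1/10 = 1/10
  'e': [1/10 + 1/10*0/1, 1/10 + 1/10*1/10) = [1/10, 11/100) <- contains code 203/2000
  'a': [1/10 + 1/10*1/10, 1/10 + 1/10*1/5) = [11/100, 3/25)
  'd': [1/10 + 1/10*1/5, 1/10 + 1/10*1/1) = [3/25, 1/5)
  emit 'e', narrow to [1/10, 11/100)
Step 3: interval [1/10, 11/100), width = 11/100 - 1/10 = 1/100
  'e': [1/10 + 1/100*0/1, 1/10 + 1/100*1/10) = [1/10, 101/1000)
  'a': [1/10 + 1/100*1/10, 1/10 + 1/100*1/5) = [101/1000, 51/500) <- contains code 203/2000
  'd': [1/10 + 1/100*1/5, 1/10 + 1/100*1/1) = [51/500, 11/100)
  emit 'a', narrow to [101/1000, 51/500)

Answer: symbol=a low=1/10 high=1/5
symbol=e low=1/10 high=11/100
symbol=a low=101/1000 high=51/500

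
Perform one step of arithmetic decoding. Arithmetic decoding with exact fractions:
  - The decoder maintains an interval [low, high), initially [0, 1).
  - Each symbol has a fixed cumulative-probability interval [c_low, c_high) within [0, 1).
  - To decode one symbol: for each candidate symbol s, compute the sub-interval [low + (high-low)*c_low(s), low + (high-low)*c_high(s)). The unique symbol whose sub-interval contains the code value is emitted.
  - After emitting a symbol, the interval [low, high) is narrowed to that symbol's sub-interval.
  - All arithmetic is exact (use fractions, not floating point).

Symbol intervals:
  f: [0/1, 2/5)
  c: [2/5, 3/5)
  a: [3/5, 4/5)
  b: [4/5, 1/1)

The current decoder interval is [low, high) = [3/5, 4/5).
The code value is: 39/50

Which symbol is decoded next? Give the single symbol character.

Interval width = high − low = 4/5 − 3/5 = 1/5
Scaled code = (code − low) / width = (39/50 − 3/5) / 1/5 = 9/10
  f: [0/1, 2/5) 
  c: [2/5, 3/5) 
  a: [3/5, 4/5) 
  b: [4/5, 1/1) ← scaled code falls here ✓

Answer: b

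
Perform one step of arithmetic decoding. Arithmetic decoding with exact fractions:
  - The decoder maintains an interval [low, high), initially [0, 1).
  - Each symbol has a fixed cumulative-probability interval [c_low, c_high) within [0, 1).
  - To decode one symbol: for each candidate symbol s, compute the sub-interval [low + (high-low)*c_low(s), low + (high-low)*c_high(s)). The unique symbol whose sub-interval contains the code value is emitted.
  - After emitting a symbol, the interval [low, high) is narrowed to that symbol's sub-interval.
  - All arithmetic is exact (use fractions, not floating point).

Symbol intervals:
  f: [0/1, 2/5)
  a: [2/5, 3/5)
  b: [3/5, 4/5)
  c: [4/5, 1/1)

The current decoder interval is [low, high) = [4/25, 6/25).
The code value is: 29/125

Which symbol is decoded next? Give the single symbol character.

Interval width = high − low = 6/25 − 4/25 = 2/25
Scaled code = (code − low) / width = (29/125 − 4/25) / 2/25 = 9/10
  f: [0/1, 2/5) 
  a: [2/5, 3/5) 
  b: [3/5, 4/5) 
  c: [4/5, 1/1) ← scaled code falls here ✓

Answer: c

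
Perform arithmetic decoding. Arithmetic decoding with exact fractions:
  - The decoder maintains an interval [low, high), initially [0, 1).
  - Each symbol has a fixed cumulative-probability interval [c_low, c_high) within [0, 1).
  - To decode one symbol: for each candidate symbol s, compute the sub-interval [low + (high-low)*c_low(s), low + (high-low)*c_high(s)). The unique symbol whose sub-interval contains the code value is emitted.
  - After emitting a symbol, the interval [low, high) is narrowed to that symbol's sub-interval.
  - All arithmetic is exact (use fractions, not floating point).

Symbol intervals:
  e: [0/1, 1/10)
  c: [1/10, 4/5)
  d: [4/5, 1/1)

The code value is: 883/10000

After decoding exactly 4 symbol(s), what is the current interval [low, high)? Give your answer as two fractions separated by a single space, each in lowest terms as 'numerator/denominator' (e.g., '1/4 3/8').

Answer: 417/5000 233/2500

Derivation:
Step 1: interval [0/1, 1/1), width = 1/1 - 0/1 = 1/1
  'e': [0/1 + 1/1*0/1, 0/1 + 1/1*1/10) = [0/1, 1/10) <- contains code 883/10000
  'c': [0/1 + 1/1*1/10, 0/1 + 1/1*4/5) = [1/10, 4/5)
  'd': [0/1 + 1/1*4/5, 0/1 + 1/1*1/1) = [4/5, 1/1)
  emit 'e', narrow to [0/1, 1/10)
Step 2: interval [0/1, 1/10), width = 1/10 - 0/1 = 1/10
  'e': [0/1 + 1/10*0/1, 0/1 + 1/10*1/10) = [0/1, 1/100)
  'c': [0/1 + 1/10*1/10, 0/1 + 1/10*4/5) = [1/100, 2/25)
  'd': [0/1 + 1/10*4/5, 0/1 + 1/10*1/1) = [2/25, 1/10) <- contains code 883/10000
  emit 'd', narrow to [2/25, 1/10)
Step 3: interval [2/25, 1/10), width = 1/10 - 2/25 = 1/50
  'e': [2/25 + 1/50*0/1, 2/25 + 1/50*1/10) = [2/25, 41/500)
  'c': [2/25 + 1/50*1/10, 2/25 + 1/50*4/5) = [41/500, 12/125) <- contains code 883/10000
  'd': [2/25 + 1/50*4/5, 2/25 + 1/50*1/1) = [12/125, 1/10)
  emit 'c', narrow to [41/500, 12/125)
Step 4: interval [41/500, 12/125), width = 12/125 - 41/500 = 7/500
  'e': [41/500 + 7/500*0/1, 41/500 + 7/500*1/10) = [41/500, 417/5000)
  'c': [41/500 + 7/500*1/10, 41/500 + 7/500*4/5) = [417/5000, 233/2500) <- contains code 883/10000
  'd': [41/500 + 7/500*4/5, 41/500 + 7/500*1/1) = [233/2500, 12/125)
  emit 'c', narrow to [417/5000, 233/2500)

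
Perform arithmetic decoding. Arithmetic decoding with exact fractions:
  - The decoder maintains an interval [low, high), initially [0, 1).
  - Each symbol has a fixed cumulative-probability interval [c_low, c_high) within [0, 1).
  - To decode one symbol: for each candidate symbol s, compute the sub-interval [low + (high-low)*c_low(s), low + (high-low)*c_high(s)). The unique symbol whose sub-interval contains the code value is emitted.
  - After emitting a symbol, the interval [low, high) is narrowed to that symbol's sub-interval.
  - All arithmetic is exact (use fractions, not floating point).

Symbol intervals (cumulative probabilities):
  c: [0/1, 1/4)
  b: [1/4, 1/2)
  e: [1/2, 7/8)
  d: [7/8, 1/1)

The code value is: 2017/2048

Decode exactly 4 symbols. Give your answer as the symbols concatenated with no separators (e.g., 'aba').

Step 1: interval [0/1, 1/1), width = 1/1 - 0/1 = 1/1
  'c': [0/1 + 1/1*0/1, 0/1 + 1/1*1/4) = [0/1, 1/4)
  'b': [0/1 + 1/1*1/4, 0/1 + 1/1*1/2) = [1/4, 1/2)
  'e': [0/1 + 1/1*1/2, 0/1 + 1/1*7/8) = [1/2, 7/8)
  'd': [0/1 + 1/1*7/8, 0/1 + 1/1*1/1) = [7/8, 1/1) <- contains code 2017/2048
  emit 'd', narrow to [7/8, 1/1)
Step 2: interval [7/8, 1/1), width = 1/1 - 7/8 = 1/8
  'c': [7/8 + 1/8*0/1, 7/8 + 1/8*1/4) = [7/8, 29/32)
  'b': [7/8 + 1/8*1/4, 7/8 + 1/8*1/2) = [29/32, 15/16)
  'e': [7/8 + 1/8*1/2, 7/8 + 1/8*7/8) = [15/16, 63/64)
  'd': [7/8 + 1/8*7/8, 7/8 + 1/8*1/1) = [63/64, 1/1) <- contains code 2017/2048
  emit 'd', narrow to [63/64, 1/1)
Step 3: interval [63/64, 1/1), width = 1/1 - 63/64 = 1/64
  'c': [63/64 + 1/64*0/1, 63/64 + 1/64*1/4) = [63/64, 253/256) <- contains code 2017/2048
  'b': [63/64 + 1/64*1/4, 63/64 + 1/64*1/2) = [253/256, 127/128)
  'e': [63/64 + 1/64*1/2, 63/64 + 1/64*7/8) = [127/128, 511/512)
  'd': [63/64 + 1/64*7/8, 63/64 + 1/64*1/1) = [511/512, 1/1)
  emit 'c', narrow to [63/64, 253/256)
Step 4: interval [63/64, 253/256), width = 253/256 - 63/64 = 1/256
  'c': [63/64 + 1/256*0/1, 63/64 + 1/256*1/4) = [63/64, 1009/1024) <- contains code 2017/2048
  'b': [63/64 + 1/256*1/4, 63/64 + 1/256*1/2) = [1009/1024, 505/512)
  'e': [63/64 + 1/256*1/2, 63/64 + 1/256*7/8) = [505/512, 2023/2048)
  'd': [63/64 + 1/256*7/8, 63/64 + 1/256*1/1) = [2023/2048, 253/256)
  emit 'c', narrow to [63/64, 1009/1024)

Answer: ddcc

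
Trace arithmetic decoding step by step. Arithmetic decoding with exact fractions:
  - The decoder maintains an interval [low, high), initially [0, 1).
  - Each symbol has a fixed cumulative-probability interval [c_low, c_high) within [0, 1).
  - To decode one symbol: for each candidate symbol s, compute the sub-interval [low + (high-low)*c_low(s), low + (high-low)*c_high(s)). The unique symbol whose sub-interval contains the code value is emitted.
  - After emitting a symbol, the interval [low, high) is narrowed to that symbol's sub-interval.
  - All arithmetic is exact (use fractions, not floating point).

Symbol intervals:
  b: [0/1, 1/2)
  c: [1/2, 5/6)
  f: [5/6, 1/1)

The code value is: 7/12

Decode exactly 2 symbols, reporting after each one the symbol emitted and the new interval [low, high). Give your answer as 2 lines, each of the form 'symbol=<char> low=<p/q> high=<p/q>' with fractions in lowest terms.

Step 1: interval [0/1, 1/1), width = 1/1 - 0/1 = 1/1
  'b': [0/1 + 1/1*0/1, 0/1 + 1/1*1/2) = [0/1, 1/2)
  'c': [0/1 + 1/1*1/2, 0/1 + 1/1*5/6) = [1/2, 5/6) <- contains code 7/12
  'f': [0/1 + 1/1*5/6, 0/1 + 1/1*1/1) = [5/6, 1/1)
  emit 'c', narrow to [1/2, 5/6)
Step 2: interval [1/2, 5/6), width = 5/6 - 1/2 = 1/3
  'b': [1/2 + 1/3*0/1, 1/2 + 1/3*1/2) = [1/2, 2/3) <- contains code 7/12
  'c': [1/2 + 1/3*1/2, 1/2 + 1/3*5/6) = [2/3, 7/9)
  'f': [1/2 + 1/3*5/6, 1/2 + 1/3*1/1) = [7/9, 5/6)
  emit 'b', narrow to [1/2, 2/3)

Answer: symbol=c low=1/2 high=5/6
symbol=b low=1/2 high=2/3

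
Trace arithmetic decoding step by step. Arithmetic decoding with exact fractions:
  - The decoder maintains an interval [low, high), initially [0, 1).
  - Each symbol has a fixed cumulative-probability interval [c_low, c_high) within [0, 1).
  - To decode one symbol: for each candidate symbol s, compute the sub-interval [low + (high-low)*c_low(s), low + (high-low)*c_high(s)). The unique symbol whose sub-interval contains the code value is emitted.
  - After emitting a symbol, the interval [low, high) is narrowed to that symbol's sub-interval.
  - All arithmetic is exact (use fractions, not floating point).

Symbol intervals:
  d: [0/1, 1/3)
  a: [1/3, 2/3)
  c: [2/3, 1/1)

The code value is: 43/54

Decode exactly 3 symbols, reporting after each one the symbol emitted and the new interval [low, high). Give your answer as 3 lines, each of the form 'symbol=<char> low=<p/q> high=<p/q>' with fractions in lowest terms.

Step 1: interval [0/1, 1/1), width = 1/1 - 0/1 = 1/1
  'd': [0/1 + 1/1*0/1, 0/1 + 1/1*1/3) = [0/1, 1/3)
  'a': [0/1 + 1/1*1/3, 0/1 + 1/1*2/3) = [1/3, 2/3)
  'c': [0/1 + 1/1*2/3, 0/1 + 1/1*1/1) = [2/3, 1/1) <- contains code 43/54
  emit 'c', narrow to [2/3, 1/1)
Step 2: interval [2/3, 1/1), width = 1/1 - 2/3 = 1/3
  'd': [2/3 + 1/3*0/1, 2/3 + 1/3*1/3) = [2/3, 7/9)
  'a': [2/3 + 1/3*1/3, 2/3 + 1/3*2/3) = [7/9, 8/9) <- contains code 43/54
  'c': [2/3 + 1/3*2/3, 2/3 + 1/3*1/1) = [8/9, 1/1)
  emit 'a', narrow to [7/9, 8/9)
Step 3: interval [7/9, 8/9), width = 8/9 - 7/9 = 1/9
  'd': [7/9 + 1/9*0/1, 7/9 + 1/9*1/3) = [7/9, 22/27) <- contains code 43/54
  'a': [7/9 + 1/9*1/3, 7/9 + 1/9*2/3) = [22/27, 23/27)
  'c': [7/9 + 1/9*2/3, 7/9 + 1/9*1/1) = [23/27, 8/9)
  emit 'd', narrow to [7/9, 22/27)

Answer: symbol=c low=2/3 high=1/1
symbol=a low=7/9 high=8/9
symbol=d low=7/9 high=22/27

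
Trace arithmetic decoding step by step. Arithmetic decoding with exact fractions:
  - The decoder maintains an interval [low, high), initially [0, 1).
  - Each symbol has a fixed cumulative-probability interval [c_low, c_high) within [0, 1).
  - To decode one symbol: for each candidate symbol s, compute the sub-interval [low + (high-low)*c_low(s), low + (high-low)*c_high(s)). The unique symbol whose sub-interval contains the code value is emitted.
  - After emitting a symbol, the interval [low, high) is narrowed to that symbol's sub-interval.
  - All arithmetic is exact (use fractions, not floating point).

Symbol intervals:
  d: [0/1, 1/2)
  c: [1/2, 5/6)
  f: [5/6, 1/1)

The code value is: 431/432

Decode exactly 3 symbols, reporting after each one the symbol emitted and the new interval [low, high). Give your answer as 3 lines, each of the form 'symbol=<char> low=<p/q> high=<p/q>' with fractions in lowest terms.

Answer: symbol=f low=5/6 high=1/1
symbol=f low=35/36 high=1/1
symbol=f low=215/216 high=1/1

Derivation:
Step 1: interval [0/1, 1/1), width = 1/1 - 0/1 = 1/1
  'd': [0/1 + 1/1*0/1, 0/1 + 1/1*1/2) = [0/1, 1/2)
  'c': [0/1 + 1/1*1/2, 0/1 + 1/1*5/6) = [1/2, 5/6)
  'f': [0/1 + 1/1*5/6, 0/1 + 1/1*1/1) = [5/6, 1/1) <- contains code 431/432
  emit 'f', narrow to [5/6, 1/1)
Step 2: interval [5/6, 1/1), width = 1/1 - 5/6 = 1/6
  'd': [5/6 + 1/6*0/1, 5/6 + 1/6*1/2) = [5/6, 11/12)
  'c': [5/6 + 1/6*1/2, 5/6 + 1/6*5/6) = [11/12, 35/36)
  'f': [5/6 + 1/6*5/6, 5/6 + 1/6*1/1) = [35/36, 1/1) <- contains code 431/432
  emit 'f', narrow to [35/36, 1/1)
Step 3: interval [35/36, 1/1), width = 1/1 - 35/36 = 1/36
  'd': [35/36 + 1/36*0/1, 35/36 + 1/36*1/2) = [35/36, 71/72)
  'c': [35/36 + 1/36*1/2, 35/36 + 1/36*5/6) = [71/72, 215/216)
  'f': [35/36 + 1/36*5/6, 35/36 + 1/36*1/1) = [215/216, 1/1) <- contains code 431/432
  emit 'f', narrow to [215/216, 1/1)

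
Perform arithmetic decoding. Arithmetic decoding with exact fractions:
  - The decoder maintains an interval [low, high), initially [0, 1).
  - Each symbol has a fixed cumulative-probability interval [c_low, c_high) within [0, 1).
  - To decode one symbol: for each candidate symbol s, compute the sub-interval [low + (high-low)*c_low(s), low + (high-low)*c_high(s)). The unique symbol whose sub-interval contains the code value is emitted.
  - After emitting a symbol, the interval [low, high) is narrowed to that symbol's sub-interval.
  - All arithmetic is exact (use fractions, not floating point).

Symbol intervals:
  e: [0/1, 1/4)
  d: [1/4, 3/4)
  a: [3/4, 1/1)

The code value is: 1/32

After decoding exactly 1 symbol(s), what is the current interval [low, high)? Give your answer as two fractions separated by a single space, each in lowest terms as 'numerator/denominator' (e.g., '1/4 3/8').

Step 1: interval [0/1, 1/1), width = 1/1 - 0/1 = 1/1
  'e': [0/1 + 1/1*0/1, 0/1 + 1/1*1/4) = [0/1, 1/4) <- contains code 1/32
  'd': [0/1 + 1/1*1/4, 0/1 + 1/1*3/4) = [1/4, 3/4)
  'a': [0/1 + 1/1*3/4, 0/1 + 1/1*1/1) = [3/4, 1/1)
  emit 'e', narrow to [0/1, 1/4)

Answer: 0/1 1/4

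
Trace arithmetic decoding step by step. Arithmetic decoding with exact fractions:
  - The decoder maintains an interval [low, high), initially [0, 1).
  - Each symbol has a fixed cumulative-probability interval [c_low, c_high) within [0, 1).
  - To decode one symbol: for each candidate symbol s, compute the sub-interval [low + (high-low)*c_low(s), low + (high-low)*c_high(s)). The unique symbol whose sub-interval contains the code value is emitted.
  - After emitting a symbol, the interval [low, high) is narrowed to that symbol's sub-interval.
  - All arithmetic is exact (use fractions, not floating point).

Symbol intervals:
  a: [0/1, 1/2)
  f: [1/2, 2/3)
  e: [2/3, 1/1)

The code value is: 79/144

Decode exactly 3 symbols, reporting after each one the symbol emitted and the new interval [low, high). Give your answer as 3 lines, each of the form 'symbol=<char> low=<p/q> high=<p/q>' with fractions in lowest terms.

Step 1: interval [0/1, 1/1), width = 1/1 - 0/1 = 1/1
  'a': [0/1 + 1/1*0/1, 0/1 + 1/1*1/2) = [0/1, 1/2)
  'f': [0/1 + 1/1*1/2, 0/1 + 1/1*2/3) = [1/2, 2/3) <- contains code 79/144
  'e': [0/1 + 1/1*2/3, 0/1 + 1/1*1/1) = [2/3, 1/1)
  emit 'f', narrow to [1/2, 2/3)
Step 2: interval [1/2, 2/3), width = 2/3 - 1/2 = 1/6
  'a': [1/2 + 1/6*0/1, 1/2 + 1/6*1/2) = [1/2, 7/12) <- contains code 79/144
  'f': [1/2 + 1/6*1/2, 1/2 + 1/6*2/3) = [7/12, 11/18)
  'e': [1/2 + 1/6*2/3, 1/2 + 1/6*1/1) = [11/18, 2/3)
  emit 'a', narrow to [1/2, 7/12)
Step 3: interval [1/2, 7/12), width = 7/12 - 1/2 = 1/12
  'a': [1/2 + 1/12*0/1, 1/2 + 1/12*1/2) = [1/2, 13/24)
  'f': [1/2 + 1/12*1/2, 1/2 + 1/12*2/3) = [13/24, 5/9) <- contains code 79/144
  'e': [1/2 + 1/12*2/3, 1/2 + 1/12*1/1) = [5/9, 7/12)
  emit 'f', narrow to [13/24, 5/9)

Answer: symbol=f low=1/2 high=2/3
symbol=a low=1/2 high=7/12
symbol=f low=13/24 high=5/9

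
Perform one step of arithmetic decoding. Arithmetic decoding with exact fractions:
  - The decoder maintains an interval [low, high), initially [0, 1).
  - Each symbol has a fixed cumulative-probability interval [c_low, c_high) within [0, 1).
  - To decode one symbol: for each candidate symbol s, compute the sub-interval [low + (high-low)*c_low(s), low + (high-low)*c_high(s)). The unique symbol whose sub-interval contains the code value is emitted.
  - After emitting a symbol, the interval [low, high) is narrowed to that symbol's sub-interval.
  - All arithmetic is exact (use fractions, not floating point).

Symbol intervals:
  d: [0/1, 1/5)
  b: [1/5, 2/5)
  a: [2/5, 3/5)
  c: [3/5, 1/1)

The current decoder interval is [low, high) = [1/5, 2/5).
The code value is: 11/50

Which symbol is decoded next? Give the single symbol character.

Answer: d

Derivation:
Interval width = high − low = 2/5 − 1/5 = 1/5
Scaled code = (code − low) / width = (11/50 − 1/5) / 1/5 = 1/10
  d: [0/1, 1/5) ← scaled code falls here ✓
  b: [1/5, 2/5) 
  a: [2/5, 3/5) 
  c: [3/5, 1/1) 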